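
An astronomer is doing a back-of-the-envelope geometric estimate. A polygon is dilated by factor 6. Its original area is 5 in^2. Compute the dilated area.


Linear scale factor k = 6
Original area = 5 in^2
Rule: under a linear scaling by k, areas scale by k^2.
k^2 = 6^2 = 36
New area = 5 * 36
New area = 180
180 in^2


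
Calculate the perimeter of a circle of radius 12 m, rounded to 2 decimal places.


Shape: circle
Radius r = 12 m
Formula: C = 2 * pi * r
C = 2 * pi * 12
C = 24 * pi
C = 75.4
75.4 m


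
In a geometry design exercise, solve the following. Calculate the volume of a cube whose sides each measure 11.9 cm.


Shape: cube
Side s = 11.9 cm
Formula: V = s^3
V = 11.9 * 11.9 * 11.9
V = 141.61 * 11.9
V = 1685.159
1685.159 cm^3


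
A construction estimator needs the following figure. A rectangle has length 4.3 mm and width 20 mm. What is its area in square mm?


Shape: rectangle
Length l = 4.3 mm, Width w = 20 mm
Formula: A = l * w
A = 4.3 * 20
A = 86
86 mm^2


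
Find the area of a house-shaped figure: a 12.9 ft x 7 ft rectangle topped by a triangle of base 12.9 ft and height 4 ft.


Composite shape: rectangle + triangle
Rectangle area = 12.9 * 7 = 90.3
Triangle area = 0.5 * 12.9 * 4 = 25.8
Total = 90.3 + 25.8
Total = 116.1
116.1 ft^2


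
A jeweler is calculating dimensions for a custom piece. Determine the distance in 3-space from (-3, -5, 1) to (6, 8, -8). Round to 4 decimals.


3D distance between two points
P1 = (-3, -5, 1), P2 = (6, 8, -8)
Formula: d = sqrt((x2-x1)^2 + (y2-y1)^2 + (z2-z1)^2)
dx = 6 - -3 = 9
dy = 8 - -5 = 13
dz = -8 - 1 = -9
dx^2 + dy^2 + dz^2 = 81 + 169 + 81 = 331
d = sqrt(331)
d = 18.1934
18.1934 units


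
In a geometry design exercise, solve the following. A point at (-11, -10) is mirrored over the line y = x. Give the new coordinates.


Transformation: reflection
Original point: (-11, -10)
Rule for reflection over y = x: (x, y) -> (y, x)
Apply: (-11, -10) -> (-10, -11)
(-10, -11)


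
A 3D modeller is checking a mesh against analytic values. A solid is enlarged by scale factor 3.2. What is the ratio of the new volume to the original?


Linear scale factor k = 3.2
Rule: under a linear scaling by k, volumes scale by k^3.
k^3 = 3.2 * 3.2 * 3.2
k^3 = 10.24 * 3.2
k^3 = 32.768
Volume scales by a factor of 32.768.
32.768 (dimensionless)


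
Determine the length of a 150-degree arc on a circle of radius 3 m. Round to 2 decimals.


Shape: circular arc
Radius r = 3 m, Angle = 150 degrees
Formula: L = (angle/360) * 2 * pi * r
2 * pi * r = 6 * pi
L = (150/360) * 6 * pi
L = 2.5 * pi
L = 7.85
7.85 m


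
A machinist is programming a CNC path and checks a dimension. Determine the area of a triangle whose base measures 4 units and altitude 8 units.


Shape: triangle
Base b = 4 units, Height h = 8 units
Formula: A = (1/2) * b * h
A = 0.5 * 4 * 8
A = 0.5 * 32
A = 16
16 units^2


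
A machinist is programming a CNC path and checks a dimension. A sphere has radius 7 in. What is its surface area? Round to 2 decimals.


Shape: sphere
Radius r = 7 in
Formula: SA = 4 * pi * r^2
r^2 = 49
SA = 4 * pi * 49
SA = 196 * pi
SA = 615.75
615.75 in^2


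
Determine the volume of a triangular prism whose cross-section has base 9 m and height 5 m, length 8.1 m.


Shape: triangular prism
Triangle base = 9 m, triangle height = 5 m, prism length L = 8.1 m
Formula: V = (1/2 * b * h_tri) * L
Cross-section area = 0.5 * 9 * 5 = 22.5
V = 22.5 * 8.1
V = 182.25
182.25 m^3


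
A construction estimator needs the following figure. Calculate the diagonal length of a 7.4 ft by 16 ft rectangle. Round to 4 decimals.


Shape: rectangle (diagonal via Pythagoras)
Sides: 7.4 ft and 16 ft
Formula: d = sqrt(l^2 + w^2)
l^2 = 54.76, w^2 = 256
l^2 + w^2 = 310.76
d = sqrt(310.76)
d = 17.6284
17.6284 ft


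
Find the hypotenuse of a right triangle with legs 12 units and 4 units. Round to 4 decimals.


Shape: right triangle
Legs a = 12 units, b = 4 units
Formula: c = sqrt(a^2 + b^2)
a^2 = 144, b^2 = 16
a^2 + b^2 = 160
c = sqrt(160)
c = 12.6491
12.6491 units


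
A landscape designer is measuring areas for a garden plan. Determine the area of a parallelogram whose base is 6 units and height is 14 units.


Shape: parallelogram
Base b = 6 units, Height h = 14 units
Formula: A = b * h
A = 6 * 14
A = 84
84 units^2


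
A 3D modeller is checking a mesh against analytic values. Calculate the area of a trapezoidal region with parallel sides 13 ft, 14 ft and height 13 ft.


Shape: trapezoid
Parallel sides a = 13 ft, b = 14 ft; Height h = 13 ft
Formula: A = (a + b) * h / 2
a + b = 13 + 14 = 27
A = 27 * 13 / 2
A = 351 / 2
A = 175.5
175.5 ft^2


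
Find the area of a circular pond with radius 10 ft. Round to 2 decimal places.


Shape: circle
Radius r = 10 ft
Formula: A = pi * r^2
r^2 = 10^2 = 100
A = pi * 100
A = 314.16
314.16 ft^2


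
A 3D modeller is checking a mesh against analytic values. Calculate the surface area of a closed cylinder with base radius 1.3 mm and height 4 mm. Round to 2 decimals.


Shape: closed cylinder
Radius r = 1.3 mm, Height h = 4 mm
Formula: SA = 2*pi*r^2 + 2*pi*r*h = 2*pi*r*(r + h)
r + h = 5.3
2 * r * (r + h) = 2 * 1.3 * 5.3 = 13.78
SA = 13.78 * pi
SA = 43.29
43.29 mm^2


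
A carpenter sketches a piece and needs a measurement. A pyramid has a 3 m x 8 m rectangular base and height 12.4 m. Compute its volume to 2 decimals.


Shape: rectangular pyramid
Base: 3 m x 8 m, Height h = 12.4 m
Formula: V = (1/3) * base_area * h
base_area = 3 * 8 = 24
base_area * h = 24 * 12.4 = 297.6
V = 297.6 / 3
V = 99.2
99.2 m^3


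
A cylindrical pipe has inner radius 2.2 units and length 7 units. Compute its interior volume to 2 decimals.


Shape: cylinder
Radius r = 2.2 units, Height h = 7 units
Formula: V = pi * r^2 * h
r^2 = 4.84
V = pi * 4.84 * 7
V = 33.88 * pi
V = 106.44
106.44 units^3


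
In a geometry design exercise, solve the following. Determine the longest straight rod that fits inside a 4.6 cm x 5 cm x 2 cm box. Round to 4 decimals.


Shape: rectangular box (space diagonal)
l = 4.6 cm, w = 5 cm, h = 2 cm
Visualize: the diagonal of the base, then a right triangle with that diagonal and the height.
Formula: d = sqrt(l^2 + w^2 + h^2)
l^2 + w^2 + h^2 = 21.16 + 25 + 4 = 50.16
d = sqrt(50.16)
d = 7.0824
7.0824 cm


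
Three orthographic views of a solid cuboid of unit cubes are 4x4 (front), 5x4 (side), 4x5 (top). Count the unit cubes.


Orthographic views of a solid rectangular block:
Front view 4 x 4 -> length = 4, height = 4
Side view 5 x 4 -> width = 5, height = 4 (consistent)
Top view 4 x 5 -> confirms length = 4, width = 5
The block is 4 x 5 x 4.
Total unit cubes = 4 * 5 * 4 = 80
80 unit cubes


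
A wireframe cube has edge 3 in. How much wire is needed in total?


Shape: cube
Side s = 3 in
A cube has 12 edges, all equal.
Formula: total edge length = 12 * s
Total = 12 * 3
Total = 36
36 in


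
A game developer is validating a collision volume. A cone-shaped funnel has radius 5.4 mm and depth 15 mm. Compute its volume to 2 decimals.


Shape: cone
Radius r = 5.4 mm, Height h = 15 mm
Formula: V = (1/3) * pi * r^2 * h
r^2 = 29.16
pi * r^2 * h = pi * 29.16 * 15 = 437.4 * pi
V = 437.4 * pi / 3
V = 458.04
458.04 mm^3


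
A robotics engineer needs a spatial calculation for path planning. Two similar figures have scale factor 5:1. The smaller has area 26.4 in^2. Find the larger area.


Linear scale factor k = 5
Original area = 26.4 in^2
Rule: under a linear scaling by k, areas scale by k^2.
k^2 = 5^2 = 25
New area = 26.4 * 25
New area = 660
660 in^2


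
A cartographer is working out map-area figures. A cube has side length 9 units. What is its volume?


Shape: cube
Side s = 9 units
Formula: V = s^3
V = 9 * 9 * 9
V = 81 * 9
V = 729
729 units^3


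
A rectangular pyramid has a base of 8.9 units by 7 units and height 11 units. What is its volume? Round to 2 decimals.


Shape: rectangular pyramid
Base: 8.9 units x 7 units, Height h = 11 units
Formula: V = (1/3) * base_area * h
base_area = 8.9 * 7 = 62.3
base_area * h = 62.3 * 11 = 685.3
V = 685.3 / 3
V = 228.43
228.43 units^3


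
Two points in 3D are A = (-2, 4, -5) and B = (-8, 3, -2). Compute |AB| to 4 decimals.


3D distance between two points
P1 = (-2, 4, -5), P2 = (-8, 3, -2)
Formula: d = sqrt((x2-x1)^2 + (y2-y1)^2 + (z2-z1)^2)
dx = -8 - -2 = -6
dy = 3 - 4 = -1
dz = -2 - -5 = 3
dx^2 + dy^2 + dz^2 = 36 + 1 + 9 = 46
d = sqrt(46)
d = 6.7823
6.7823 units


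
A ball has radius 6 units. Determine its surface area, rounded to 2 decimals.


Shape: sphere
Radius r = 6 units
Formula: SA = 4 * pi * r^2
r^2 = 36
SA = 4 * pi * 36
SA = 144 * pi
SA = 452.39
452.39 units^2


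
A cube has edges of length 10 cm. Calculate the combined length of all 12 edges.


Shape: cube
Side s = 10 cm
A cube has 12 edges, all equal.
Formula: total edge length = 12 * s
Total = 12 * 10
Total = 120
120 cm


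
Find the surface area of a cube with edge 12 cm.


Shape: cube
Side s = 12 cm
A cube has 6 square faces.
Formula: SA = 6 * s^2
s^2 = 144
SA = 6 * 144
SA = 864
864 cm^2


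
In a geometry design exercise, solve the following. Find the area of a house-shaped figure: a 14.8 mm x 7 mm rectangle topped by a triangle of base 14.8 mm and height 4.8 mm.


Composite shape: rectangle + triangle
Rectangle area = 14.8 * 7 = 103.6
Triangle area = 0.5 * 14.8 * 4.8 = 35.52
Total = 103.6 + 35.52
Total = 139.12
139.12 mm^2


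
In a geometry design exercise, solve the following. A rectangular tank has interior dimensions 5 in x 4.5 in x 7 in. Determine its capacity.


Shape: rectangular prism
l = 5 in, w = 4.5 in, h = 7 in
Formula: V = l * w * h
V = 5 * 4.5 * 7
V = 22.5 * 7
V = 157.5
157.5 in^3


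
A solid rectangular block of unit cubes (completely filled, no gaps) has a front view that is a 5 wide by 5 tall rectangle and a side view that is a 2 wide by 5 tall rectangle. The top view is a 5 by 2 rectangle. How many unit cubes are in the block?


Orthographic views of a solid rectangular block:
Front view 5 x 5 -> length = 5, height = 5
Side view 2 x 5 -> width = 2, height = 5 (consistent)
Top view 5 x 2 -> confirms length = 5, width = 2
The block is 5 x 2 x 5.
Total unit cubes = 5 * 2 * 5 = 50
50 unit cubes


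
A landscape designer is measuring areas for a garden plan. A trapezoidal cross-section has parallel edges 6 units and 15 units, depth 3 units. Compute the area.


Shape: trapezoid
Parallel sides a = 6 units, b = 15 units; Height h = 3 units
Formula: A = (a + b) * h / 2
a + b = 6 + 15 = 21
A = 21 * 3 / 2
A = 63 / 2
A = 31.5
31.5 units^2


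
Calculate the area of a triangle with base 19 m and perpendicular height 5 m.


Shape: triangle
Base b = 19 m, Height h = 5 m
Formula: A = (1/2) * b * h
A = 0.5 * 19 * 5
A = 0.5 * 95
A = 47.5
47.5 m^2


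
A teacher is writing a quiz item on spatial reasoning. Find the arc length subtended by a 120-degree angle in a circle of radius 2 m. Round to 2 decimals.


Shape: circular arc
Radius r = 2 m, Angle = 120 degrees
Formula: L = (angle/360) * 2 * pi * r
2 * pi * r = 4 * pi
L = (120/360) * 4 * pi
L = 1.333333 * pi
L = 4.19
4.19 m


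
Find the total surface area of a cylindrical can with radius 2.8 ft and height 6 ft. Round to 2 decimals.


Shape: closed cylinder
Radius r = 2.8 ft, Height h = 6 ft
Formula: SA = 2*pi*r^2 + 2*pi*r*h = 2*pi*r*(r + h)
r + h = 8.8
2 * r * (r + h) = 2 * 2.8 * 8.8 = 49.28
SA = 49.28 * pi
SA = 154.82
154.82 ft^2


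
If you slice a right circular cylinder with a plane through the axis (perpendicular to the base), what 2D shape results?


Solid: right circular cylinder
Cutting plane: through the axis (perpendicular to the base)
Visualize the intersection of the plane with the solid's surface.
The boundary of the cut region is a rectangle.
rectangle


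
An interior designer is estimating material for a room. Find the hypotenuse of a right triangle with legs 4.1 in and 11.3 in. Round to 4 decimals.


Shape: right triangle
Legs a = 4.1 in, b = 11.3 in
Formula: c = sqrt(a^2 + b^2)
a^2 = 16.81, b^2 = 127.69
a^2 + b^2 = 144.5
c = sqrt(144.5)
c = 12.0208
12.0208 in


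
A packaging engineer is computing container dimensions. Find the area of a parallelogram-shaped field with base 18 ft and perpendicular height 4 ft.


Shape: parallelogram
Base b = 18 ft, Height h = 4 ft
Formula: A = b * h
A = 18 * 4
A = 72
72 ft^2


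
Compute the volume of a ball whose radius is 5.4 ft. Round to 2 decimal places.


Shape: sphere
Radius r = 5.4 ft
Formula: V = (4/3) * pi * r^3
r^3 = 157.464
(4/3) * 157.464 = 209.952
V = 209.952 * pi
V = 659.58
659.58 ft^3


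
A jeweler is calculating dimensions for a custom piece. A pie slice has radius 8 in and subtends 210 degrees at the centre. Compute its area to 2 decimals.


Shape: circular sector
Radius r = 8 in, Angle = 210 degrees
Formula: A = (angle/360) * pi * r^2
r^2 = 64
Fraction of circle = 210/360
A = (210/360) * pi * 64
A = 37.333333 * pi
A = 117.29
117.29 in^2


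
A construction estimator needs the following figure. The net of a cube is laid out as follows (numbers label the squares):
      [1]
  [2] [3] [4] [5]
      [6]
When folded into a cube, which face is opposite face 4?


Net: cross layout. Take square 3 as the base (bottom).
Fold the four squares in the horizontal row up around 3: 2 -> left, 4 -> right, 5 wraps to the top.
Fold 1 and 6 up from 3: 1 -> back, 6 -> front.
Opposite pairs are therefore: (1, 6), (2, 4), (3, 5).
Face 4 is opposite face 2.
face 2


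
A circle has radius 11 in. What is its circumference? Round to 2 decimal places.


Shape: circle
Radius r = 11 in
Formula: C = 2 * pi * r
C = 2 * pi * 11
C = 22 * pi
C = 69.12
69.12 in


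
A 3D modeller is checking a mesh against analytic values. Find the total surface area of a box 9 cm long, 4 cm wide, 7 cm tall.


Shape: rectangular prism
l = 9 cm, w = 4 cm, h = 7 cm
Formula: SA = 2(lw + lh + wh)
lw = 36, lh = 63, wh = 28
lw + lh + wh = 127
SA = 2 * 127
SA = 254
254 cm^2


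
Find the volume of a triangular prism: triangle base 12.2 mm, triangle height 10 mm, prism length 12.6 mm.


Shape: triangular prism
Triangle base = 12.2 mm, triangle height = 10 mm, prism length L = 12.6 mm
Formula: V = (1/2 * b * h_tri) * L
Cross-section area = 0.5 * 12.2 * 10 = 61
V = 61 * 12.6
V = 768.6
768.6 mm^3


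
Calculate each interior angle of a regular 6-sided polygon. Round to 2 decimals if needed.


Shape: regular hexagon (6 sides)
Formula: interior angle = (n - 2) * 180 / n
(n - 2) = 4
(n - 2) * 180 = 720
angle = 720 / 6
angle = 120
120 degrees


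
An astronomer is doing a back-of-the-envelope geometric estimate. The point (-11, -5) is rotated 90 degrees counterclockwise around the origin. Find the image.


Transformation: rotation about the origin
Original point: (-11, -5)
Rule for 90 deg counterclockwise: (x, y) -> (-y, x)
Apply: (-11, -5) -> (5, -11)
(5, -11)


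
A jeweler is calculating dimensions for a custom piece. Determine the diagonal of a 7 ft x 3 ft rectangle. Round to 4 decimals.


Shape: rectangle (diagonal via Pythagoras)
Sides: 7 ft and 3 ft
Formula: d = sqrt(l^2 + w^2)
l^2 = 49, w^2 = 9
l^2 + w^2 = 58
d = sqrt(58)
d = 7.6158
7.6158 ft


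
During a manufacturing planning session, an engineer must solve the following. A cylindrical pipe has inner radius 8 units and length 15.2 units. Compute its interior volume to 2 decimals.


Shape: cylinder
Radius r = 8 units, Height h = 15.2 units
Formula: V = pi * r^2 * h
r^2 = 64
V = pi * 64 * 15.2
V = 972.8 * pi
V = 3056.14
3056.14 units^3


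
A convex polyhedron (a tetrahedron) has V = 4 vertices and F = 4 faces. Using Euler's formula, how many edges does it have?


Polyhedron: tetrahedron
Euler's formula for convex polyhedra: V - E + F = 2
Given: V = 4 vertices and F = 4 faces
Solve for E:
E = V + F - 2 = 4 + 4 - 2 = 6
6 edges


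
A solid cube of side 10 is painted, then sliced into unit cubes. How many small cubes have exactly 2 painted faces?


Large cube: 10 x 10 x 10, cut into unit cubes.
n = 10, so n - 2 = 8
Cubes with 2 painted faces lie along the edges, excluding corners.
A cube has 12 edges; each contributes (n - 2) = 8 such cubes.
Count = 12 * 8 = 96
96 unit cubes


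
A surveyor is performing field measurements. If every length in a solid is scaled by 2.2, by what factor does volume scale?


Linear scale factor k = 2.2
Rule: under a linear scaling by k, volumes scale by k^3.
k^3 = 2.2 * 2.2 * 2.2
k^3 = 4.84 * 2.2
k^3 = 10.648
Volume scales by a factor of 10.648.
10.648 (dimensionless)


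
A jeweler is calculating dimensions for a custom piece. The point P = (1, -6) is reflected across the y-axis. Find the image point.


Transformation: reflection
Original point: (1, -6)
Rule for reflection over the y-axis: (x, y) -> (-x, y)
Apply: (1, -6) -> (-1, -6)
(-1, -6)


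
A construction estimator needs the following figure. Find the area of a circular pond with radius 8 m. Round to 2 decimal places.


Shape: circle
Radius r = 8 m
Formula: A = pi * r^2
r^2 = 8^2 = 64
A = pi * 64
A = 201.06
201.06 m^2


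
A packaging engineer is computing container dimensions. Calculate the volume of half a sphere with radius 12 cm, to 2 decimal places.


Shape: hemisphere (half of a sphere)
Radius r = 12 cm
Formula: V = (1/2) * (4/3) * pi * r^3 = (2/3) * pi * r^3
r^3 = 1728
(2/3) * 1728 = 1152
V = 1152 * pi
V = 3619.11
3619.11 cm^3


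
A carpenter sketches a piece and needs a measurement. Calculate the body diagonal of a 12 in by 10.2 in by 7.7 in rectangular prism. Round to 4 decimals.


Shape: rectangular box (space diagonal)
l = 12 in, w = 10.2 in, h = 7.7 in
Visualize: the diagonal of the base, then a right triangle with that diagonal and the height.
Formula: d = sqrt(l^2 + w^2 + h^2)
l^2 + w^2 + h^2 = 144 + 104.04 + 59.29 = 307.33
d = sqrt(307.33)
d = 17.5308
17.5308 in


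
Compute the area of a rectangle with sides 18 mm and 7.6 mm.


Shape: rectangle
Length l = 18 mm, Width w = 7.6 mm
Formula: A = l * w
A = 18 * 7.6
A = 136.8
136.8 mm^2


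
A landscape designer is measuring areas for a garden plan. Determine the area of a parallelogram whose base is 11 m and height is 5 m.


Shape: parallelogram
Base b = 11 m, Height h = 5 m
Formula: A = b * h
A = 11 * 5
A = 55
55 m^2


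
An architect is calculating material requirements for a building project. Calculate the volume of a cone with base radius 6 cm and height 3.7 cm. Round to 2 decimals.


Shape: cone
Radius r = 6 cm, Height h = 3.7 cm
Formula: V = (1/3) * pi * r^2 * h
r^2 = 36
pi * r^2 * h = pi * 36 * 3.7 = 133.2 * pi
V = 133.2 * pi / 3
V = 139.49
139.49 cm^3


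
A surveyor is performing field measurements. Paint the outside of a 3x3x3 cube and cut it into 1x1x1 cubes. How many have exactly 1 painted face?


Large cube: 3 x 3 x 3, cut into unit cubes.
n = 3, so n - 2 = 1
Cubes with 1 painted face lie in the interior of each face.
A cube has 6 faces; each contributes (n - 2)^2 = 1 such cubes.
Count = 6 * 1 = 6
6 unit cubes


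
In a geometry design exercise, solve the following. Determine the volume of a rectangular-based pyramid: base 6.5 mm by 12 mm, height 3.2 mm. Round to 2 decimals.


Shape: rectangular pyramid
Base: 6.5 mm x 12 mm, Height h = 3.2 mm
Formula: V = (1/3) * base_area * h
base_area = 6.5 * 12 = 78
base_area * h = 78 * 3.2 = 249.6
V = 249.6 / 3
V = 83.2
83.2 mm^3


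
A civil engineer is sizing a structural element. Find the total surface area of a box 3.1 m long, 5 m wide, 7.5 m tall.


Shape: rectangular prism
l = 3.1 m, w = 5 m, h = 7.5 m
Formula: SA = 2(lw + lh + wh)
lw = 15.5, lh = 23.25, wh = 37.5
lw + lh + wh = 76.25
SA = 2 * 76.25
SA = 152.5
152.5 m^2


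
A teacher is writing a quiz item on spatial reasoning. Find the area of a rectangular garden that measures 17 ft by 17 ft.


Shape: rectangle
Length l = 17 ft, Width w = 17 ft
Formula: A = l * w
A = 17 * 17
A = 289
289 ft^2


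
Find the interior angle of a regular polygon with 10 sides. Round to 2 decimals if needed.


Shape: regular decagon (10 sides)
Formula: interior angle = (n - 2) * 180 / n
(n - 2) = 8
(n - 2) * 180 = 1440
angle = 1440 / 10
angle = 144
144 degrees


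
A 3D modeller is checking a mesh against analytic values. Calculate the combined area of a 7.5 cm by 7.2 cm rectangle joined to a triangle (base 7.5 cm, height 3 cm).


Composite shape: rectangle + triangle
Rectangle area = 7.5 * 7.2 = 54
Triangle area = 0.5 * 7.5 * 3 = 11.25
Total = 54 + 11.25
Total = 65.25
65.25 cm^2


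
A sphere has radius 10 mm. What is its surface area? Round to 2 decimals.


Shape: sphere
Radius r = 10 mm
Formula: SA = 4 * pi * r^2
r^2 = 100
SA = 4 * pi * 100
SA = 400 * pi
SA = 1256.64
1256.64 mm^2


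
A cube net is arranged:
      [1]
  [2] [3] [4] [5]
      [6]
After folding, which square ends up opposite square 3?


Net: cross layout. Take square 3 as the base (bottom).
Fold the four squares in the horizontal row up around 3: 2 -> left, 4 -> right, 5 wraps to the top.
Fold 1 and 6 up from 3: 1 -> back, 6 -> front.
Opposite pairs are therefore: (1, 6), (2, 4), (3, 5).
Face 3 is opposite face 5.
face 5


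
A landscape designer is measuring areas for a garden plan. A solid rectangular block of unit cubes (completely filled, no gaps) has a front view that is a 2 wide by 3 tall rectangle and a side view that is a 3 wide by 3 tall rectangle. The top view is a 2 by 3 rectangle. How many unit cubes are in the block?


Orthographic views of a solid rectangular block:
Front view 2 x 3 -> length = 2, height = 3
Side view 3 x 3 -> width = 3, height = 3 (consistent)
Top view 2 x 3 -> confirms length = 2, width = 3
The block is 2 x 3 x 3.
Total unit cubes = 2 * 3 * 3 = 18
18 unit cubes


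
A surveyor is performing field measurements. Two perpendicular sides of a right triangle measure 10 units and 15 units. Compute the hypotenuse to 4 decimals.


Shape: right triangle
Legs a = 10 units, b = 15 units
Formula: c = sqrt(a^2 + b^2)
a^2 = 100, b^2 = 225
a^2 + b^2 = 325
c = sqrt(325)
c = 18.0278
18.0278 units


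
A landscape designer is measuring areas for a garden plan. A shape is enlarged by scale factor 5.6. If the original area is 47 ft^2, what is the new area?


Linear scale factor k = 5.6
Original area = 47 ft^2
Rule: under a linear scaling by k, areas scale by k^2.
k^2 = 5.6^2 = 31.36
New area = 47 * 31.36
New area = 1473.92
1473.92 ft^2


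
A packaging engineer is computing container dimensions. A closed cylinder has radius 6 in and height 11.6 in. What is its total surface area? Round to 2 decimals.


Shape: closed cylinder
Radius r = 6 in, Height h = 11.6 in
Formula: SA = 2*pi*r^2 + 2*pi*r*h = 2*pi*r*(r + h)
r + h = 17.6
2 * r * (r + h) = 2 * 6 * 17.6 = 211.2
SA = 211.2 * pi
SA = 663.5
663.5 in^2


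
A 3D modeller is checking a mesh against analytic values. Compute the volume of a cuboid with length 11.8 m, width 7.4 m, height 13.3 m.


Shape: rectangular prism
l = 11.8 m, w = 7.4 m, h = 13.3 m
Formula: V = l * w * h
V = 11.8 * 7.4 * 13.3
V = 87.32 * 13.3
V = 1161.356
1161.356 m^3


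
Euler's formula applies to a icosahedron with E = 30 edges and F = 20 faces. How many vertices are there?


Polyhedron: icosahedron
Euler's formula for convex polyhedra: V - E + F = 2
Given: E = 30 edges and F = 20 faces
Solve for V:
V = 2 + E - F = 2 + 30 - 20 = 12
12 vertices


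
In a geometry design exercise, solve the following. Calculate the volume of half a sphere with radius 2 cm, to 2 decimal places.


Shape: hemisphere (half of a sphere)
Radius r = 2 cm
Formula: V = (1/2) * (4/3) * pi * r^3 = (2/3) * pi * r^3
r^3 = 8
(2/3) * 8 = 5.333333
V = 5.333333 * pi
V = 16.76
16.76 cm^3


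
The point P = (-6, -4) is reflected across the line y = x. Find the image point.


Transformation: reflection
Original point: (-6, -4)
Rule for reflection over y = x: (x, y) -> (y, x)
Apply: (-6, -4) -> (-4, -6)
(-4, -6)


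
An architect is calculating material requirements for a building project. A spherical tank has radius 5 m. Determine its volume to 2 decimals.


Shape: sphere
Radius r = 5 m
Formula: V = (4/3) * pi * r^3
r^3 = 125
(4/3) * 125 = 166.666667
V = 166.666667 * pi
V = 523.6
523.6 m^3


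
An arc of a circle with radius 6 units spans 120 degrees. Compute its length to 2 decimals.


Shape: circular arc
Radius r = 6 units, Angle = 120 degrees
Formula: L = (angle/360) * 2 * pi * r
2 * pi * r = 12 * pi
L = (120/360) * 12 * pi
L = 4 * pi
L = 12.57
12.57 units


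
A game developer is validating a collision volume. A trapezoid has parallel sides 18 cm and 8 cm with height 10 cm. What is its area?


Shape: trapezoid
Parallel sides a = 18 cm, b = 8 cm; Height h = 10 cm
Formula: A = (a + b) * h / 2
a + b = 18 + 8 = 26
A = 26 * 10 / 2
A = 260 / 2
A = 130
130 cm^2


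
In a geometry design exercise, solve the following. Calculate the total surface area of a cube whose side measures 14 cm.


Shape: cube
Side s = 14 cm
A cube has 6 square faces.
Formula: SA = 6 * s^2
s^2 = 196
SA = 6 * 196
SA = 1176
1176 cm^2


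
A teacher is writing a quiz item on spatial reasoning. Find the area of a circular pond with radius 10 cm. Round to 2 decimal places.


Shape: circle
Radius r = 10 cm
Formula: A = pi * r^2
r^2 = 10^2 = 100
A = pi * 100
A = 314.16
314.16 cm^2


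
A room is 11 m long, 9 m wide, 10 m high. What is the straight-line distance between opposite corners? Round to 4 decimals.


Shape: rectangular box (space diagonal)
l = 11 m, w = 9 m, h = 10 m
Visualize: the diagonal of the base, then a right triangle with that diagonal and the height.
Formula: d = sqrt(l^2 + w^2 + h^2)
l^2 + w^2 + h^2 = 121 + 81 + 100 = 302
d = sqrt(302)
d = 17.3781
17.3781 m


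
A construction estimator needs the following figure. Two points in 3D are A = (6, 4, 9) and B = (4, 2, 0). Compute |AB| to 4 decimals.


3D distance between two points
P1 = (6, 4, 9), P2 = (4, 2, 0)
Formula: d = sqrt((x2-x1)^2 + (y2-y1)^2 + (z2-z1)^2)
dx = 4 - 6 = -2
dy = 2 - 4 = -2
dz = 0 - 9 = -9
dx^2 + dy^2 + dz^2 = 4 + 4 + 81 = 89
d = sqrt(89)
d = 9.434
9.434 units


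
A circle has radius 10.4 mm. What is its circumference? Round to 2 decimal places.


Shape: circle
Radius r = 10.4 mm
Formula: C = 2 * pi * r
C = 2 * pi * 10.4
C = 20.8 * pi
C = 65.35
65.35 mm


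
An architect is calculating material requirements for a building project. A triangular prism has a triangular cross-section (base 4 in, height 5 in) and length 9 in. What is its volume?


Shape: triangular prism
Triangle base = 4 in, triangle height = 5 in, prism length L = 9 in
Formula: V = (1/2 * b * h_tri) * L
Cross-section area = 0.5 * 4 * 5 = 10
V = 10 * 9
V = 90
90 in^3


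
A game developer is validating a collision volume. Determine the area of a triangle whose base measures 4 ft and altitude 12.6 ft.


Shape: triangle
Base b = 4 ft, Height h = 12.6 ft
Formula: A = (1/2) * b * h
A = 0.5 * 4 * 12.6
A = 0.5 * 50.4
A = 25.2
25.2 ft^2


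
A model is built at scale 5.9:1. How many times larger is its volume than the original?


Linear scale factor k = 5.9
Rule: under a linear scaling by k, volumes scale by k^3.
k^3 = 5.9 * 5.9 * 5.9
k^3 = 34.81 * 5.9
k^3 = 205.379
Volume scales by a factor of 205.379.
205.379 (dimensionless)


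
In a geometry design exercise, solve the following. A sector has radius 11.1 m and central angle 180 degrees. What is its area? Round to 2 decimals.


Shape: circular sector
Radius r = 11.1 m, Angle = 180 degrees
Formula: A = (angle/360) * pi * r^2
r^2 = 123.21
Fraction of circle = 180/360
A = (180/360) * pi * 123.21
A = 61.605 * pi
A = 193.54
193.54 m^2


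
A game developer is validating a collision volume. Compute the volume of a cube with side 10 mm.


Shape: cube
Side s = 10 mm
Formula: V = s^3
V = 10 * 10 * 10
V = 100 * 10
V = 1000
1000 mm^3


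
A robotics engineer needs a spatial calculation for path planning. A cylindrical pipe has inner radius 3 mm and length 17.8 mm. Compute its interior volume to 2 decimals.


Shape: cylinder
Radius r = 3 mm, Height h = 17.8 mm
Formula: V = pi * r^2 * h
r^2 = 9
V = pi * 9 * 17.8
V = 160.2 * pi
V = 503.28
503.28 mm^3


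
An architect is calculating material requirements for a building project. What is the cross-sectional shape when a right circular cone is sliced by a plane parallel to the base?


Solid: right circular cone
Cutting plane: parallel to the base
Visualize the intersection of the plane with the solid's surface.
The boundary of the cut region is a circle.
circle


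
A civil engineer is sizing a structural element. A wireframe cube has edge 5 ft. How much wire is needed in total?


Shape: cube
Side s = 5 ft
A cube has 12 edges, all equal.
Formula: total edge length = 12 * s
Total = 12 * 5
Total = 60
60 ft


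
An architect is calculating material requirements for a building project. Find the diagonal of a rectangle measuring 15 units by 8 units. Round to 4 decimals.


Shape: rectangle (diagonal via Pythagoras)
Sides: 15 units and 8 units
Formula: d = sqrt(l^2 + w^2)
l^2 = 225, w^2 = 64
l^2 + w^2 = 289
d = sqrt(289)
d = 17.0
17 units


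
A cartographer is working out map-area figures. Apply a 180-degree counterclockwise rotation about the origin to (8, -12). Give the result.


Transformation: rotation about the origin
Original point: (8, -12)
Rule for 180 deg: (x, y) -> (-x, -y)
Apply: (8, -12) -> (-8, 12)
(-8, 12)


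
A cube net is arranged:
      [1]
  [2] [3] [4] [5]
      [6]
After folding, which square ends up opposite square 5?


Net: cross layout. Take square 3 as the base (bottom).
Fold the four squares in the horizontal row up around 3: 2 -> left, 4 -> right, 5 wraps to the top.
Fold 1 and 6 up from 3: 1 -> back, 6 -> front.
Opposite pairs are therefore: (1, 6), (2, 4), (3, 5).
Face 5 is opposite face 3.
face 3


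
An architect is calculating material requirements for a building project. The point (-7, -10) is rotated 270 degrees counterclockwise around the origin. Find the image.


Transformation: rotation about the origin
Original point: (-7, -10)
Rule for 270 deg counterclockwise: (x, y) -> (y, -x)
Apply: (-7, -10) -> (-10, 7)
(-10, 7)


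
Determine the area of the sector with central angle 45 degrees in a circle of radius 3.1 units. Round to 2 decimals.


Shape: circular sector
Radius r = 3.1 units, Angle = 45 degrees
Formula: A = (angle/360) * pi * r^2
r^2 = 9.61
Fraction of circle = 45/360
A = (45/360) * pi * 9.61
A = 1.20125 * pi
A = 3.77
3.77 units^2


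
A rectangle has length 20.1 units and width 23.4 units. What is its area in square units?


Shape: rectangle
Length l = 20.1 units, Width w = 23.4 units
Formula: A = l * w
A = 20.1 * 23.4
A = 470.34
470.34 units^2


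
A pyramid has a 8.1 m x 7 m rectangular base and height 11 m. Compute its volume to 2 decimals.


Shape: rectangular pyramid
Base: 8.1 m x 7 m, Height h = 11 m
Formula: V = (1/3) * base_area * h
base_area = 8.1 * 7 = 56.7
base_area * h = 56.7 * 11 = 623.7
V = 623.7 / 3
V = 207.9
207.9 m^3


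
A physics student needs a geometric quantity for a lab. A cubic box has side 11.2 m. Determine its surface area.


Shape: cube
Side s = 11.2 m
A cube has 6 square faces.
Formula: SA = 6 * s^2
s^2 = 125.44
SA = 6 * 125.44
SA = 752.64
752.64 m^2


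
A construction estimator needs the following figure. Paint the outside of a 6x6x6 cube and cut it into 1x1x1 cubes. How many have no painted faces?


Large cube: 6 x 6 x 6, cut into unit cubes.
n = 6, so n - 2 = 4
Unpainted cubes form the interior (n - 2)^3 block.
(n - 2)^3 = 4^3 = 64
64 unit cubes


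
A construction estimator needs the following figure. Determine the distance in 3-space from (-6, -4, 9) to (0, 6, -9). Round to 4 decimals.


3D distance between two points
P1 = (-6, -4, 9), P2 = (0, 6, -9)
Formula: d = sqrt((x2-x1)^2 + (y2-y1)^2 + (z2-z1)^2)
dx = 0 - -6 = 6
dy = 6 - -4 = 10
dz = -9 - 9 = -18
dx^2 + dy^2 + dz^2 = 36 + 100 + 324 = 460
d = sqrt(460)
d = 21.4476
21.4476 units


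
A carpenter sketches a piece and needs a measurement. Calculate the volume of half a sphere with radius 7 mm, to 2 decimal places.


Shape: hemisphere (half of a sphere)
Radius r = 7 mm
Formula: V = (1/2) * (4/3) * pi * r^3 = (2/3) * pi * r^3
r^3 = 343
(2/3) * 343 = 228.666667
V = 228.666667 * pi
V = 718.38
718.38 mm^3


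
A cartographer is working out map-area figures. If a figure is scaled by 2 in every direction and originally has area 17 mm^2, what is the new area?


Linear scale factor k = 2
Original area = 17 mm^2
Rule: under a linear scaling by k, areas scale by k^2.
k^2 = 2^2 = 4
New area = 17 * 4
New area = 68
68 mm^2


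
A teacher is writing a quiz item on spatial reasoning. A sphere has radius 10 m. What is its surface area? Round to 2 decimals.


Shape: sphere
Radius r = 10 m
Formula: SA = 4 * pi * r^2
r^2 = 100
SA = 4 * pi * 100
SA = 400 * pi
SA = 1256.64
1256.64 m^2


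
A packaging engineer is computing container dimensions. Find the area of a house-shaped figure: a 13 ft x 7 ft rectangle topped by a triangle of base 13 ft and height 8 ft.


Composite shape: rectangle + triangle
Rectangle area = 13 * 7 = 91
Triangle area = 0.5 * 13 * 8 = 52
Total = 91 + 52
Total = 143
143 ft^2


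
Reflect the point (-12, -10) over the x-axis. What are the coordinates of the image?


Transformation: reflection
Original point: (-12, -10)
Rule for reflection over the x-axis: (x, y) -> (x, -y)
Apply: (-12, -10) -> (-12, 10)
(-12, 10)


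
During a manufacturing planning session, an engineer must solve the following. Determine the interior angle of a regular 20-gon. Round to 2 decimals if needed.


Shape: regular icosagon (20 sides)
Formula: interior angle = (n - 2) * 180 / n
(n - 2) = 18
(n - 2) * 180 = 3240
angle = 3240 / 20
angle = 162
162 degrees


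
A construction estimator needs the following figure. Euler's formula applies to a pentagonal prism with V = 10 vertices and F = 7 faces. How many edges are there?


Polyhedron: pentagonal prism
Euler's formula for convex polyhedra: V - E + F = 2
Given: V = 10 vertices and F = 7 faces
Solve for E:
E = V + F - 2 = 10 + 7 - 2 = 15
15 edges


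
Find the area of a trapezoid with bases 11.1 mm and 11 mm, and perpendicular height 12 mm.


Shape: trapezoid
Parallel sides a = 11.1 mm, b = 11 mm; Height h = 12 mm
Formula: A = (a + b) * h / 2
a + b = 11.1 + 11 = 22.1
A = 22.1 * 12 / 2
A = 265.2 / 2
A = 132.6
132.6 mm^2


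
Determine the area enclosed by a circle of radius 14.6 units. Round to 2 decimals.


Shape: circle
Radius r = 14.6 units
Formula: A = pi * r^2
r^2 = 14.6^2 = 213.16
A = pi * 213.16
A = 669.66
669.66 units^2


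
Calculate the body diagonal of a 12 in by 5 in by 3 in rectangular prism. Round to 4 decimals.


Shape: rectangular box (space diagonal)
l = 12 in, w = 5 in, h = 3 in
Visualize: the diagonal of the base, then a right triangle with that diagonal and the height.
Formula: d = sqrt(l^2 + w^2 + h^2)
l^2 + w^2 + h^2 = 144 + 25 + 9 = 178
d = sqrt(178)
d = 13.3417
13.3417 in


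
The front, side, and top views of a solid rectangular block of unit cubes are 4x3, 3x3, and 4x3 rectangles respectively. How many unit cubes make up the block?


Orthographic views of a solid rectangular block:
Front view 4 x 3 -> length = 4, height = 3
Side view 3 x 3 -> width = 3, height = 3 (consistent)
Top view 4 x 3 -> confirms length = 4, width = 3
The block is 4 x 3 x 3.
Total unit cubes = 4 * 3 * 3 = 36
36 unit cubes


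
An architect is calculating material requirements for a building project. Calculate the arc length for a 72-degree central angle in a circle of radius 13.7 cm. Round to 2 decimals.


Shape: circular arc
Radius r = 13.7 cm, Angle = 72 degrees
Formula: L = (angle/360) * 2 * pi * r
2 * pi * r = 27.4 * pi
L = (72/360) * 27.4 * pi
L = 5.48 * pi
L = 17.22
17.22 cm


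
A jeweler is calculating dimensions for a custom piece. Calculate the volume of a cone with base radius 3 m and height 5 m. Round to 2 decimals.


Shape: cone
Radius r = 3 m, Height h = 5 m
Formula: V = (1/3) * pi * r^2 * h
r^2 = 9
pi * r^2 * h = pi * 9 * 5 = 45 * pi
V = 45 * pi / 3
V = 47.12
47.12 m^3


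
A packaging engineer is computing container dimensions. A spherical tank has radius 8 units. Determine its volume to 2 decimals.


Shape: sphere
Radius r = 8 units
Formula: V = (4/3) * pi * r^3
r^3 = 512
(4/3) * 512 = 682.666667
V = 682.666667 * pi
V = 2144.66
2144.66 units^3


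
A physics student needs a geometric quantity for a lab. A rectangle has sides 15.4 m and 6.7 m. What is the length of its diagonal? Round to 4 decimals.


Shape: rectangle (diagonal via Pythagoras)
Sides: 15.4 m and 6.7 m
Formula: d = sqrt(l^2 + w^2)
l^2 = 237.16, w^2 = 44.89
l^2 + w^2 = 282.05
d = sqrt(282.05)
d = 16.7943
16.7943 m


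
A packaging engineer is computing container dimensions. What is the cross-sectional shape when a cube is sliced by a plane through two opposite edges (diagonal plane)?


Solid: cube
Cutting plane: through two opposite edges (diagonal plane)
Visualize the intersection of the plane with the solid's surface.
The boundary of the cut region is a rectangle.
rectangle


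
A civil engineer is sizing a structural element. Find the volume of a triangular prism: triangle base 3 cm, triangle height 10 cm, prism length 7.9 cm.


Shape: triangular prism
Triangle base = 3 cm, triangle height = 10 cm, prism length L = 7.9 cm
Formula: V = (1/2 * b * h_tri) * L
Cross-section area = 0.5 * 3 * 10 = 15
V = 15 * 7.9
V = 118.5
118.5 cm^3


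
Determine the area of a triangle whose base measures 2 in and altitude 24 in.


Shape: triangle
Base b = 2 in, Height h = 24 in
Formula: A = (1/2) * b * h
A = 0.5 * 2 * 24
A = 0.5 * 48
A = 24
24 in^2


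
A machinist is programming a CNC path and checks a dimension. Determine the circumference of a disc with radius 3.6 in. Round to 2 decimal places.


Shape: circle
Radius r = 3.6 in
Formula: C = 2 * pi * r
C = 2 * pi * 3.6
C = 7.2 * pi
C = 22.62
22.62 in


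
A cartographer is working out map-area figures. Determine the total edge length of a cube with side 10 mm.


Shape: cube
Side s = 10 mm
A cube has 12 edges, all equal.
Formula: total edge length = 12 * s
Total = 12 * 10
Total = 120
120 mm


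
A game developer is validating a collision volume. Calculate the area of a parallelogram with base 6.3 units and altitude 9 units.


Shape: parallelogram
Base b = 6.3 units, Height h = 9 units
Formula: A = b * h
A = 6.3 * 9
A = 56.7
56.7 units^2


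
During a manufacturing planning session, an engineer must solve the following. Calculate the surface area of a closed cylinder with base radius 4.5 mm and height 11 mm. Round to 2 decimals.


Shape: closed cylinder
Radius r = 4.5 mm, Height h = 11 mm
Formula: SA = 2*pi*r^2 + 2*pi*r*h = 2*pi*r*(r + h)
r + h = 15.5
2 * r * (r + h) = 2 * 4.5 * 15.5 = 139.5
SA = 139.5 * pi
SA = 438.25
438.25 mm^2


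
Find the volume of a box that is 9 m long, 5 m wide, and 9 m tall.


Shape: rectangular prism
l = 9 m, w = 5 m, h = 9 m
Formula: V = l * w * h
V = 9 * 5 * 9
V = 45 * 9
V = 405
405 m^3


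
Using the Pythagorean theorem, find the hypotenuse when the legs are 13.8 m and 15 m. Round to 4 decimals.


Shape: right triangle
Legs a = 13.8 m, b = 15 m
Formula: c = sqrt(a^2 + b^2)
a^2 = 190.44, b^2 = 225
a^2 + b^2 = 415.44
c = sqrt(415.44)
c = 20.3823
20.3823 m


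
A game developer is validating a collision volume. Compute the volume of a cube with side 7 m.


Shape: cube
Side s = 7 m
Formula: V = s^3
V = 7 * 7 * 7
V = 49 * 7
V = 343
343 m^3


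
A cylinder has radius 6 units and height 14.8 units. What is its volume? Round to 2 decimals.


Shape: cylinder
Radius r = 6 units, Height h = 14.8 units
Formula: V = pi * r^2 * h
r^2 = 36
V = pi * 36 * 14.8
V = 532.8 * pi
V = 1673.84
1673.84 units^3


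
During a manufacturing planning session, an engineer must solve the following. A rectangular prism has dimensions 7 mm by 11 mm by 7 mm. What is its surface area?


Shape: rectangular prism
l = 7 mm, w = 11 mm, h = 7 mm
Formula: SA = 2(lw + lh + wh)
lw = 77, lh = 49, wh = 77
lw + lh + wh = 203
SA = 2 * 203
SA = 406
406 mm^2
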